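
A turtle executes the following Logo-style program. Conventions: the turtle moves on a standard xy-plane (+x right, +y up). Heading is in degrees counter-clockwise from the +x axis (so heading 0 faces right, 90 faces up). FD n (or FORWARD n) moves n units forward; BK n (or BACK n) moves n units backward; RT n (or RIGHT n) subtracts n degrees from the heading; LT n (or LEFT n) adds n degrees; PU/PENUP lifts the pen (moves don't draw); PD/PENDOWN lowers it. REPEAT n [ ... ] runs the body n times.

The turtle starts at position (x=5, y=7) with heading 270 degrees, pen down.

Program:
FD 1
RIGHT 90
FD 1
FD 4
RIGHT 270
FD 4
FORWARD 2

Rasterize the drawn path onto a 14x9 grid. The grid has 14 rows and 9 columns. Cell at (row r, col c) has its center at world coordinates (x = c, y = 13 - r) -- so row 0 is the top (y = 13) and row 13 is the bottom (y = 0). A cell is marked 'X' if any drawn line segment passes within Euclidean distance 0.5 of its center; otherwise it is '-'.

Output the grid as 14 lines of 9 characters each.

Answer: ---------
---------
---------
---------
---------
---------
-----X---
XXXXXX---
X--------
X--------
X--------
X--------
X--------
X--------

Derivation:
Segment 0: (5,7) -> (5,6)
Segment 1: (5,6) -> (4,6)
Segment 2: (4,6) -> (0,6)
Segment 3: (0,6) -> (0,2)
Segment 4: (0,2) -> (0,0)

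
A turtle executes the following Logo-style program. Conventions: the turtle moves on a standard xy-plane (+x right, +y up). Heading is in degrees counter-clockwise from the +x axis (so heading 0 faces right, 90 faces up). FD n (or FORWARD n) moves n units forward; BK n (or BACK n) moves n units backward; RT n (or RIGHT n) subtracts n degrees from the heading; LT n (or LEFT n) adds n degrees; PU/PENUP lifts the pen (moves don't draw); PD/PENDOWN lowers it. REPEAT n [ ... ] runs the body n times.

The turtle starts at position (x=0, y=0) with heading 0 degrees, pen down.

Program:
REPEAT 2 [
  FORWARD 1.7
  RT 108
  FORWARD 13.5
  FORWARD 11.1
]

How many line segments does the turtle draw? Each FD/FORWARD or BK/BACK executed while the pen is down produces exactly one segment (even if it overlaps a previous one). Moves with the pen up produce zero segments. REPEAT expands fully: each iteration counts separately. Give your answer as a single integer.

Answer: 6

Derivation:
Executing turtle program step by step:
Start: pos=(0,0), heading=0, pen down
REPEAT 2 [
  -- iteration 1/2 --
  FD 1.7: (0,0) -> (1.7,0) [heading=0, draw]
  RT 108: heading 0 -> 252
  FD 13.5: (1.7,0) -> (-2.472,-12.839) [heading=252, draw]
  FD 11.1: (-2.472,-12.839) -> (-5.902,-23.396) [heading=252, draw]
  -- iteration 2/2 --
  FD 1.7: (-5.902,-23.396) -> (-6.427,-25.013) [heading=252, draw]
  RT 108: heading 252 -> 144
  FD 13.5: (-6.427,-25.013) -> (-17.349,-17.078) [heading=144, draw]
  FD 11.1: (-17.349,-17.078) -> (-26.329,-10.553) [heading=144, draw]
]
Final: pos=(-26.329,-10.553), heading=144, 6 segment(s) drawn
Segments drawn: 6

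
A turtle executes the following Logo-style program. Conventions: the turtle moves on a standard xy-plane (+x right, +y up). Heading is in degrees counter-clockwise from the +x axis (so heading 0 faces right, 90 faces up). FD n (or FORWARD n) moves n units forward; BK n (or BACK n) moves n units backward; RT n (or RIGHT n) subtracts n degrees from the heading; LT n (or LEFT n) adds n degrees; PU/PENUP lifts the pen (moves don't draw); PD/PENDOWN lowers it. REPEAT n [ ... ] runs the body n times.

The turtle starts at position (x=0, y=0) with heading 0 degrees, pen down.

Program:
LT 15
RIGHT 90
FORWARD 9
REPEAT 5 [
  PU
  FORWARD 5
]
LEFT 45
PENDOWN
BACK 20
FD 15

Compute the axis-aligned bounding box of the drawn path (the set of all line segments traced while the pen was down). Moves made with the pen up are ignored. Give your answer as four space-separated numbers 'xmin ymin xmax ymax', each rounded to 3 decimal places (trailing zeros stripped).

Answer: -8.521 -32.841 8.8 0

Derivation:
Executing turtle program step by step:
Start: pos=(0,0), heading=0, pen down
LT 15: heading 0 -> 15
RT 90: heading 15 -> 285
FD 9: (0,0) -> (2.329,-8.693) [heading=285, draw]
REPEAT 5 [
  -- iteration 1/5 --
  PU: pen up
  FD 5: (2.329,-8.693) -> (3.623,-13.523) [heading=285, move]
  -- iteration 2/5 --
  PU: pen up
  FD 5: (3.623,-13.523) -> (4.918,-18.353) [heading=285, move]
  -- iteration 3/5 --
  PU: pen up
  FD 5: (4.918,-18.353) -> (6.212,-23.182) [heading=285, move]
  -- iteration 4/5 --
  PU: pen up
  FD 5: (6.212,-23.182) -> (7.506,-28.012) [heading=285, move]
  -- iteration 5/5 --
  PU: pen up
  FD 5: (7.506,-28.012) -> (8.8,-32.841) [heading=285, move]
]
LT 45: heading 285 -> 330
PD: pen down
BK 20: (8.8,-32.841) -> (-8.521,-22.841) [heading=330, draw]
FD 15: (-8.521,-22.841) -> (4.47,-30.341) [heading=330, draw]
Final: pos=(4.47,-30.341), heading=330, 3 segment(s) drawn

Segment endpoints: x in {-8.521, 0, 2.329, 4.47, 8.8}, y in {-32.841, -30.341, -22.841, -8.693, 0}
xmin=-8.521, ymin=-32.841, xmax=8.8, ymax=0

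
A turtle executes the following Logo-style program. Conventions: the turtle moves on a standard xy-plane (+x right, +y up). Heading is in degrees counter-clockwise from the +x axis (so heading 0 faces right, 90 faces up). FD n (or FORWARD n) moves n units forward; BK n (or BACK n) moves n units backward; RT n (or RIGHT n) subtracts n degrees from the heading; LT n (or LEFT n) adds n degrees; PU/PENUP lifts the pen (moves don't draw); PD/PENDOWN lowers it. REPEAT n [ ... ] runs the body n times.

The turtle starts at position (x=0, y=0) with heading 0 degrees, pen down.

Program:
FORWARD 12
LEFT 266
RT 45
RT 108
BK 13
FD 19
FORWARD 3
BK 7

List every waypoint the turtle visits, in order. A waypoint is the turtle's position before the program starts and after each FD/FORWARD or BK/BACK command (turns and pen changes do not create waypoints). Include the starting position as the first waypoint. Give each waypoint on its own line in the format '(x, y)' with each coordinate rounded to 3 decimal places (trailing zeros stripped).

Executing turtle program step by step:
Start: pos=(0,0), heading=0, pen down
FD 12: (0,0) -> (12,0) [heading=0, draw]
LT 266: heading 0 -> 266
RT 45: heading 266 -> 221
RT 108: heading 221 -> 113
BK 13: (12,0) -> (17.08,-11.967) [heading=113, draw]
FD 19: (17.08,-11.967) -> (9.656,5.523) [heading=113, draw]
FD 3: (9.656,5.523) -> (8.483,8.285) [heading=113, draw]
BK 7: (8.483,8.285) -> (11.219,1.841) [heading=113, draw]
Final: pos=(11.219,1.841), heading=113, 5 segment(s) drawn
Waypoints (6 total):
(0, 0)
(12, 0)
(17.08, -11.967)
(9.656, 5.523)
(8.483, 8.285)
(11.219, 1.841)

Answer: (0, 0)
(12, 0)
(17.08, -11.967)
(9.656, 5.523)
(8.483, 8.285)
(11.219, 1.841)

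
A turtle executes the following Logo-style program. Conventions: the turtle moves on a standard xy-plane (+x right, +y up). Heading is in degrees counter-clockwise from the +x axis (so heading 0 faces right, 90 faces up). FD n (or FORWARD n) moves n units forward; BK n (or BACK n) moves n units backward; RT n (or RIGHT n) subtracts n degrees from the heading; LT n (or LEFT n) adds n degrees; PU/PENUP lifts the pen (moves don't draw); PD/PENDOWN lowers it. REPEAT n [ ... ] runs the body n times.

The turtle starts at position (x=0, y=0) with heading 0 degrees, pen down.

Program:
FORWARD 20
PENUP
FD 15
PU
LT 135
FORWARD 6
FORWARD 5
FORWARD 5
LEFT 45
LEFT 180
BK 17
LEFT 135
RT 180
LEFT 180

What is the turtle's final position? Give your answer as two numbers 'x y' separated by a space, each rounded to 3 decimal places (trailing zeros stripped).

Answer: 6.686 11.314

Derivation:
Executing turtle program step by step:
Start: pos=(0,0), heading=0, pen down
FD 20: (0,0) -> (20,0) [heading=0, draw]
PU: pen up
FD 15: (20,0) -> (35,0) [heading=0, move]
PU: pen up
LT 135: heading 0 -> 135
FD 6: (35,0) -> (30.757,4.243) [heading=135, move]
FD 5: (30.757,4.243) -> (27.222,7.778) [heading=135, move]
FD 5: (27.222,7.778) -> (23.686,11.314) [heading=135, move]
LT 45: heading 135 -> 180
LT 180: heading 180 -> 0
BK 17: (23.686,11.314) -> (6.686,11.314) [heading=0, move]
LT 135: heading 0 -> 135
RT 180: heading 135 -> 315
LT 180: heading 315 -> 135
Final: pos=(6.686,11.314), heading=135, 1 segment(s) drawn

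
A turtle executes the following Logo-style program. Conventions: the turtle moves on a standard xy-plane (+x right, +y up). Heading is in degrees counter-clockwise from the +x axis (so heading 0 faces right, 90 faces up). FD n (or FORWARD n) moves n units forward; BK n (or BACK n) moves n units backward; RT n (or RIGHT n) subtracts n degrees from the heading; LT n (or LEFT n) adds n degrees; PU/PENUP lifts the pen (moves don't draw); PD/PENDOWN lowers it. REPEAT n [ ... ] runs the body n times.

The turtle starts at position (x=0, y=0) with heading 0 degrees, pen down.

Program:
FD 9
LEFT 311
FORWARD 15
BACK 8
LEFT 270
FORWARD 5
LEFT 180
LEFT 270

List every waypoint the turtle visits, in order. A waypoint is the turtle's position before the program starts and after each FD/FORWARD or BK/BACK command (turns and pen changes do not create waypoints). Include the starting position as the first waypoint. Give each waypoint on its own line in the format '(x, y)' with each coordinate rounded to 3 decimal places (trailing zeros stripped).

Answer: (0, 0)
(9, 0)
(18.841, -11.321)
(13.592, -5.283)
(9.819, -8.563)

Derivation:
Executing turtle program step by step:
Start: pos=(0,0), heading=0, pen down
FD 9: (0,0) -> (9,0) [heading=0, draw]
LT 311: heading 0 -> 311
FD 15: (9,0) -> (18.841,-11.321) [heading=311, draw]
BK 8: (18.841,-11.321) -> (13.592,-5.283) [heading=311, draw]
LT 270: heading 311 -> 221
FD 5: (13.592,-5.283) -> (9.819,-8.563) [heading=221, draw]
LT 180: heading 221 -> 41
LT 270: heading 41 -> 311
Final: pos=(9.819,-8.563), heading=311, 4 segment(s) drawn
Waypoints (5 total):
(0, 0)
(9, 0)
(18.841, -11.321)
(13.592, -5.283)
(9.819, -8.563)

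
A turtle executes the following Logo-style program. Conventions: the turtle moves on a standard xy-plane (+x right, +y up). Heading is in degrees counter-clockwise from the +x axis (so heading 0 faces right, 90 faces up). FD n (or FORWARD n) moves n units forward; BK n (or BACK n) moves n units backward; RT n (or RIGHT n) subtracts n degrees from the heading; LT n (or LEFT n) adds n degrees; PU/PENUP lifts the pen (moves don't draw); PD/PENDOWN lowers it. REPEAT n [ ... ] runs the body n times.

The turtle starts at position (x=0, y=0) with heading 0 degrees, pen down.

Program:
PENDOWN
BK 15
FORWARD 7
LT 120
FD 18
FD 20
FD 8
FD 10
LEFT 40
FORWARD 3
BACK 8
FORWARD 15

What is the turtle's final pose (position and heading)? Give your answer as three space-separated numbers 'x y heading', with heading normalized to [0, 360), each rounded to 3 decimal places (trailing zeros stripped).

Executing turtle program step by step:
Start: pos=(0,0), heading=0, pen down
PD: pen down
BK 15: (0,0) -> (-15,0) [heading=0, draw]
FD 7: (-15,0) -> (-8,0) [heading=0, draw]
LT 120: heading 0 -> 120
FD 18: (-8,0) -> (-17,15.588) [heading=120, draw]
FD 20: (-17,15.588) -> (-27,32.909) [heading=120, draw]
FD 8: (-27,32.909) -> (-31,39.837) [heading=120, draw]
FD 10: (-31,39.837) -> (-36,48.497) [heading=120, draw]
LT 40: heading 120 -> 160
FD 3: (-36,48.497) -> (-38.819,49.523) [heading=160, draw]
BK 8: (-38.819,49.523) -> (-31.302,46.787) [heading=160, draw]
FD 15: (-31.302,46.787) -> (-45.397,51.918) [heading=160, draw]
Final: pos=(-45.397,51.918), heading=160, 9 segment(s) drawn

Answer: -45.397 51.918 160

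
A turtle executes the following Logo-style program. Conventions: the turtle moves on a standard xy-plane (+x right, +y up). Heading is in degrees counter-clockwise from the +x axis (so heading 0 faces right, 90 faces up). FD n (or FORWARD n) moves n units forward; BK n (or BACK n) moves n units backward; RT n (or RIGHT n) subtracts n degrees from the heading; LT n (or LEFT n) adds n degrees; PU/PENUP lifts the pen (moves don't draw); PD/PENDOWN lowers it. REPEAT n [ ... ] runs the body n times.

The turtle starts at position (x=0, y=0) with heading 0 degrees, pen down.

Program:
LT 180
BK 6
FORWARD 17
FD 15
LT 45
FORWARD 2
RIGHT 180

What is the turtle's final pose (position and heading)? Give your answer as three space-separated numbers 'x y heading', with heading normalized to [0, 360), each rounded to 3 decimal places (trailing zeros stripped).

Executing turtle program step by step:
Start: pos=(0,0), heading=0, pen down
LT 180: heading 0 -> 180
BK 6: (0,0) -> (6,0) [heading=180, draw]
FD 17: (6,0) -> (-11,0) [heading=180, draw]
FD 15: (-11,0) -> (-26,0) [heading=180, draw]
LT 45: heading 180 -> 225
FD 2: (-26,0) -> (-27.414,-1.414) [heading=225, draw]
RT 180: heading 225 -> 45
Final: pos=(-27.414,-1.414), heading=45, 4 segment(s) drawn

Answer: -27.414 -1.414 45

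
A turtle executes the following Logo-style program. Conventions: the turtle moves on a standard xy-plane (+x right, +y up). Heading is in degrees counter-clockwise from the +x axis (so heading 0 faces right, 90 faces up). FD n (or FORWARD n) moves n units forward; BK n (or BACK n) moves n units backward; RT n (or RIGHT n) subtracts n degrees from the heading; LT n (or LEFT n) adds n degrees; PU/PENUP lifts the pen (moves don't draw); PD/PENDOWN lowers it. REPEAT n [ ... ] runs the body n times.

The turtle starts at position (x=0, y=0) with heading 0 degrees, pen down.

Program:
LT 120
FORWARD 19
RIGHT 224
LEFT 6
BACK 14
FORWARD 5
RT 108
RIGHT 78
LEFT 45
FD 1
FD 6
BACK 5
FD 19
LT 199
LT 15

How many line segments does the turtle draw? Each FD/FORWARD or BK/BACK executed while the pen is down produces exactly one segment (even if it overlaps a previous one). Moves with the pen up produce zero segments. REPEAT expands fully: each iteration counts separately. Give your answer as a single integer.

Executing turtle program step by step:
Start: pos=(0,0), heading=0, pen down
LT 120: heading 0 -> 120
FD 19: (0,0) -> (-9.5,16.454) [heading=120, draw]
RT 224: heading 120 -> 256
LT 6: heading 256 -> 262
BK 14: (-9.5,16.454) -> (-7.552,30.318) [heading=262, draw]
FD 5: (-7.552,30.318) -> (-8.247,25.367) [heading=262, draw]
RT 108: heading 262 -> 154
RT 78: heading 154 -> 76
LT 45: heading 76 -> 121
FD 1: (-8.247,25.367) -> (-8.762,26.224) [heading=121, draw]
FD 6: (-8.762,26.224) -> (-11.853,31.367) [heading=121, draw]
BK 5: (-11.853,31.367) -> (-9.278,27.081) [heading=121, draw]
FD 19: (-9.278,27.081) -> (-19.063,43.367) [heading=121, draw]
LT 199: heading 121 -> 320
LT 15: heading 320 -> 335
Final: pos=(-19.063,43.367), heading=335, 7 segment(s) drawn
Segments drawn: 7

Answer: 7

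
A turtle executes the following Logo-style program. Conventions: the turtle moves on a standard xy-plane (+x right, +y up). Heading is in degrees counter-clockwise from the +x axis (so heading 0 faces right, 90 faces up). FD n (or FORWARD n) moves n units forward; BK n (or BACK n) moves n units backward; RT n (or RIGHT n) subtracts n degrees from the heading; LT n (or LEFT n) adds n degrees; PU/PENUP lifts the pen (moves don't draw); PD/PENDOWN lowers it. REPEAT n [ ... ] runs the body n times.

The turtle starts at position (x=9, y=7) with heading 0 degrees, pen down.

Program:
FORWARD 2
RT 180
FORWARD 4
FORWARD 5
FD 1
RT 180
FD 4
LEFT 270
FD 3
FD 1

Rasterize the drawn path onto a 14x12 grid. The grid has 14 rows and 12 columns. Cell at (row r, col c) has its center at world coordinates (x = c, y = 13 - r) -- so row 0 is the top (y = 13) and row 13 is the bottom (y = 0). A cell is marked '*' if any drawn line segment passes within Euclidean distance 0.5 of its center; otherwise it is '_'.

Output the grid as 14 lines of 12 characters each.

Answer: ____________
____________
____________
____________
____________
____________
_***********
_____*______
_____*______
_____*______
_____*______
____________
____________
____________

Derivation:
Segment 0: (9,7) -> (11,7)
Segment 1: (11,7) -> (7,7)
Segment 2: (7,7) -> (2,7)
Segment 3: (2,7) -> (1,7)
Segment 4: (1,7) -> (5,7)
Segment 5: (5,7) -> (5,4)
Segment 6: (5,4) -> (5,3)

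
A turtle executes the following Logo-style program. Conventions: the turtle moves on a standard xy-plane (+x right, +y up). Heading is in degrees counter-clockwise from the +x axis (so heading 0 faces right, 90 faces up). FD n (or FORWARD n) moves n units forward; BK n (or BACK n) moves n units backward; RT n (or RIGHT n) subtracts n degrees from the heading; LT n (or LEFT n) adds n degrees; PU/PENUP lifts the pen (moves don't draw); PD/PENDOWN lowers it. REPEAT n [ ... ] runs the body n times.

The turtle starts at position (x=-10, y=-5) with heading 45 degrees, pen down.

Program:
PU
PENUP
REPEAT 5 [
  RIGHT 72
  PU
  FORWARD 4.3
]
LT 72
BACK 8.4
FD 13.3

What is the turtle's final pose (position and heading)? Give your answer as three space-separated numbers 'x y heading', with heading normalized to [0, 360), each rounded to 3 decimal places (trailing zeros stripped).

Answer: -12.225 -0.634 117

Derivation:
Executing turtle program step by step:
Start: pos=(-10,-5), heading=45, pen down
PU: pen up
PU: pen up
REPEAT 5 [
  -- iteration 1/5 --
  RT 72: heading 45 -> 333
  PU: pen up
  FD 4.3: (-10,-5) -> (-6.169,-6.952) [heading=333, move]
  -- iteration 2/5 --
  RT 72: heading 333 -> 261
  PU: pen up
  FD 4.3: (-6.169,-6.952) -> (-6.841,-11.199) [heading=261, move]
  -- iteration 3/5 --
  RT 72: heading 261 -> 189
  PU: pen up
  FD 4.3: (-6.841,-11.199) -> (-11.088,-11.872) [heading=189, move]
  -- iteration 4/5 --
  RT 72: heading 189 -> 117
  PU: pen up
  FD 4.3: (-11.088,-11.872) -> (-13.041,-8.041) [heading=117, move]
  -- iteration 5/5 --
  RT 72: heading 117 -> 45
  PU: pen up
  FD 4.3: (-13.041,-8.041) -> (-10,-5) [heading=45, move]
]
LT 72: heading 45 -> 117
BK 8.4: (-10,-5) -> (-6.186,-12.484) [heading=117, move]
FD 13.3: (-6.186,-12.484) -> (-12.225,-0.634) [heading=117, move]
Final: pos=(-12.225,-0.634), heading=117, 0 segment(s) drawn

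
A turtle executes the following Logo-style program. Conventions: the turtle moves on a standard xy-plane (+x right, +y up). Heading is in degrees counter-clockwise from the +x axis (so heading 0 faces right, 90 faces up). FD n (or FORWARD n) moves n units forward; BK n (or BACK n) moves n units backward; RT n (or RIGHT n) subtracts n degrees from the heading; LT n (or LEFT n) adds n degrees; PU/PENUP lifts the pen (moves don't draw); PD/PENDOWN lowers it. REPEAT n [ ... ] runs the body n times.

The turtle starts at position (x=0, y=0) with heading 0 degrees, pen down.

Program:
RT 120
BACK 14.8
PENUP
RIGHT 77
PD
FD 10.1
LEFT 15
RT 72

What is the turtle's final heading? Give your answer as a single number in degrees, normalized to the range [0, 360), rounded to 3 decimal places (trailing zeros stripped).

Answer: 106

Derivation:
Executing turtle program step by step:
Start: pos=(0,0), heading=0, pen down
RT 120: heading 0 -> 240
BK 14.8: (0,0) -> (7.4,12.817) [heading=240, draw]
PU: pen up
RT 77: heading 240 -> 163
PD: pen down
FD 10.1: (7.4,12.817) -> (-2.259,15.77) [heading=163, draw]
LT 15: heading 163 -> 178
RT 72: heading 178 -> 106
Final: pos=(-2.259,15.77), heading=106, 2 segment(s) drawn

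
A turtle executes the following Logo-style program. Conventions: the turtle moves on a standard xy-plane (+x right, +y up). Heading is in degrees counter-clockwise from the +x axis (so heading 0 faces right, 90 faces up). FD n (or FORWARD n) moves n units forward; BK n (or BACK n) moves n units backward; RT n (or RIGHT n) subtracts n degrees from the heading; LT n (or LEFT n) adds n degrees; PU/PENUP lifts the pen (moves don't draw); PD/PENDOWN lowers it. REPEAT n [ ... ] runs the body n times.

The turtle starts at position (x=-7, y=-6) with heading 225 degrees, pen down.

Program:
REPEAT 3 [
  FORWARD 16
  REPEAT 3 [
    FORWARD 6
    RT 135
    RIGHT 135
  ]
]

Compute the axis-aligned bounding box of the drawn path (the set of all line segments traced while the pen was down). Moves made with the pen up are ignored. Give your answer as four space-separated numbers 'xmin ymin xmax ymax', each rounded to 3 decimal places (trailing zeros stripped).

Executing turtle program step by step:
Start: pos=(-7,-6), heading=225, pen down
REPEAT 3 [
  -- iteration 1/3 --
  FD 16: (-7,-6) -> (-18.314,-17.314) [heading=225, draw]
  REPEAT 3 [
    -- iteration 1/3 --
    FD 6: (-18.314,-17.314) -> (-22.556,-21.556) [heading=225, draw]
    RT 135: heading 225 -> 90
    RT 135: heading 90 -> 315
    -- iteration 2/3 --
    FD 6: (-22.556,-21.556) -> (-18.314,-25.799) [heading=315, draw]
    RT 135: heading 315 -> 180
    RT 135: heading 180 -> 45
    -- iteration 3/3 --
    FD 6: (-18.314,-25.799) -> (-14.071,-21.556) [heading=45, draw]
    RT 135: heading 45 -> 270
    RT 135: heading 270 -> 135
  ]
  -- iteration 2/3 --
  FD 16: (-14.071,-21.556) -> (-25.385,-10.243) [heading=135, draw]
  REPEAT 3 [
    -- iteration 1/3 --
    FD 6: (-25.385,-10.243) -> (-29.627,-6) [heading=135, draw]
    RT 135: heading 135 -> 0
    RT 135: heading 0 -> 225
    -- iteration 2/3 --
    FD 6: (-29.627,-6) -> (-33.87,-10.243) [heading=225, draw]
    RT 135: heading 225 -> 90
    RT 135: heading 90 -> 315
    -- iteration 3/3 --
    FD 6: (-33.87,-10.243) -> (-29.627,-14.485) [heading=315, draw]
    RT 135: heading 315 -> 180
    RT 135: heading 180 -> 45
  ]
  -- iteration 3/3 --
  FD 16: (-29.627,-14.485) -> (-18.314,-3.172) [heading=45, draw]
  REPEAT 3 [
    -- iteration 1/3 --
    FD 6: (-18.314,-3.172) -> (-14.071,1.071) [heading=45, draw]
    RT 135: heading 45 -> 270
    RT 135: heading 270 -> 135
    -- iteration 2/3 --
    FD 6: (-14.071,1.071) -> (-18.314,5.314) [heading=135, draw]
    RT 135: heading 135 -> 0
    RT 135: heading 0 -> 225
    -- iteration 3/3 --
    FD 6: (-18.314,5.314) -> (-22.556,1.071) [heading=225, draw]
    RT 135: heading 225 -> 90
    RT 135: heading 90 -> 315
  ]
]
Final: pos=(-22.556,1.071), heading=315, 12 segment(s) drawn

Segment endpoints: x in {-33.87, -29.627, -25.385, -22.556, -22.556, -18.314, -18.314, -18.314, -18.314, -14.071, -14.071, -7}, y in {-25.799, -21.556, -17.314, -14.485, -10.243, -10.243, -6, -6, -3.172, 1.071, 1.071, 5.314}
xmin=-33.87, ymin=-25.799, xmax=-7, ymax=5.314

Answer: -33.87 -25.799 -7 5.314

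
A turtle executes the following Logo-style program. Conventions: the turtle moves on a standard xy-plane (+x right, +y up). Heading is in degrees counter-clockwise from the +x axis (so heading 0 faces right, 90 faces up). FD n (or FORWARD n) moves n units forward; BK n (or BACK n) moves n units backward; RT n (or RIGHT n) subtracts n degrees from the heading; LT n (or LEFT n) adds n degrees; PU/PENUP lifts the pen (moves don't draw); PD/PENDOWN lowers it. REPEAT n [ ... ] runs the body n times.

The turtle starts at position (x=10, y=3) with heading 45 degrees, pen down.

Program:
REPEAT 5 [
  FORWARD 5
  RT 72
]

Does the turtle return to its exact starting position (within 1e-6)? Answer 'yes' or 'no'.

Executing turtle program step by step:
Start: pos=(10,3), heading=45, pen down
REPEAT 5 [
  -- iteration 1/5 --
  FD 5: (10,3) -> (13.536,6.536) [heading=45, draw]
  RT 72: heading 45 -> 333
  -- iteration 2/5 --
  FD 5: (13.536,6.536) -> (17.991,4.266) [heading=333, draw]
  RT 72: heading 333 -> 261
  -- iteration 3/5 --
  FD 5: (17.991,4.266) -> (17.208,-0.673) [heading=261, draw]
  RT 72: heading 261 -> 189
  -- iteration 4/5 --
  FD 5: (17.208,-0.673) -> (12.27,-1.455) [heading=189, draw]
  RT 72: heading 189 -> 117
  -- iteration 5/5 --
  FD 5: (12.27,-1.455) -> (10,3) [heading=117, draw]
  RT 72: heading 117 -> 45
]
Final: pos=(10,3), heading=45, 5 segment(s) drawn

Start position: (10, 3)
Final position: (10, 3)
Distance = 0; < 1e-6 -> CLOSED

Answer: yes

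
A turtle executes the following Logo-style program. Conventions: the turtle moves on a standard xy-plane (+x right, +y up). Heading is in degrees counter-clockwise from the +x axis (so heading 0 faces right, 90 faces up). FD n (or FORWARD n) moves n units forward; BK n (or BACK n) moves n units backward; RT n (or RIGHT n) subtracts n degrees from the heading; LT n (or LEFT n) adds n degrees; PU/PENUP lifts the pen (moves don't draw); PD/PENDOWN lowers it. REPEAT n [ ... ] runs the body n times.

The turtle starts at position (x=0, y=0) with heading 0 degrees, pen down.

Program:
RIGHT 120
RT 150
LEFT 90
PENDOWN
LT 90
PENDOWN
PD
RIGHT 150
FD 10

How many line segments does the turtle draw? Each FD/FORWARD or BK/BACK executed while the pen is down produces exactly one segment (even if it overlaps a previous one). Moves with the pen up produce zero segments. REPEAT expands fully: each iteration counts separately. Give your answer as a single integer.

Answer: 1

Derivation:
Executing turtle program step by step:
Start: pos=(0,0), heading=0, pen down
RT 120: heading 0 -> 240
RT 150: heading 240 -> 90
LT 90: heading 90 -> 180
PD: pen down
LT 90: heading 180 -> 270
PD: pen down
PD: pen down
RT 150: heading 270 -> 120
FD 10: (0,0) -> (-5,8.66) [heading=120, draw]
Final: pos=(-5,8.66), heading=120, 1 segment(s) drawn
Segments drawn: 1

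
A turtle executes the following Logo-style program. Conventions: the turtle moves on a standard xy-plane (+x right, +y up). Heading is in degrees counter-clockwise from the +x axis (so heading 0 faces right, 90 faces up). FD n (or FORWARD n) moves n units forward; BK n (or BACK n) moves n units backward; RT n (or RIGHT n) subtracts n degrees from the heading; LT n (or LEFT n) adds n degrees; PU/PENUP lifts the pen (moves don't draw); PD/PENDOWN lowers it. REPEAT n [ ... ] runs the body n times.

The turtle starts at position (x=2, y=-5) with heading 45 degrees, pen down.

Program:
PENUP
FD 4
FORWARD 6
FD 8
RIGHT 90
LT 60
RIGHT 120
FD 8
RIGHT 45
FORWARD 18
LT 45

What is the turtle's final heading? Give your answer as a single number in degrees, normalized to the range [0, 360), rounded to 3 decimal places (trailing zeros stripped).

Answer: 255

Derivation:
Executing turtle program step by step:
Start: pos=(2,-5), heading=45, pen down
PU: pen up
FD 4: (2,-5) -> (4.828,-2.172) [heading=45, move]
FD 6: (4.828,-2.172) -> (9.071,2.071) [heading=45, move]
FD 8: (9.071,2.071) -> (14.728,7.728) [heading=45, move]
RT 90: heading 45 -> 315
LT 60: heading 315 -> 15
RT 120: heading 15 -> 255
FD 8: (14.728,7.728) -> (12.657,0.001) [heading=255, move]
RT 45: heading 255 -> 210
FD 18: (12.657,0.001) -> (-2.931,-8.999) [heading=210, move]
LT 45: heading 210 -> 255
Final: pos=(-2.931,-8.999), heading=255, 0 segment(s) drawn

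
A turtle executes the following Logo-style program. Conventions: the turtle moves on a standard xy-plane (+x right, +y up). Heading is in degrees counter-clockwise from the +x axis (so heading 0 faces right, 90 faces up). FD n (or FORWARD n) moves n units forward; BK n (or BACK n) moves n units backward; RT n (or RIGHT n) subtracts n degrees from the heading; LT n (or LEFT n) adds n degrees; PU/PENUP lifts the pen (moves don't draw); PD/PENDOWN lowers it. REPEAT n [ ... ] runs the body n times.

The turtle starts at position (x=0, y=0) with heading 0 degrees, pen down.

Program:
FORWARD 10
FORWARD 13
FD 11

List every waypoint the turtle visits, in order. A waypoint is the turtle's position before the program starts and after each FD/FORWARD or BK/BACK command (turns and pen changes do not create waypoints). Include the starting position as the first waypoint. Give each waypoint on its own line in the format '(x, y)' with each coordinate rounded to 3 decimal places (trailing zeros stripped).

Executing turtle program step by step:
Start: pos=(0,0), heading=0, pen down
FD 10: (0,0) -> (10,0) [heading=0, draw]
FD 13: (10,0) -> (23,0) [heading=0, draw]
FD 11: (23,0) -> (34,0) [heading=0, draw]
Final: pos=(34,0), heading=0, 3 segment(s) drawn
Waypoints (4 total):
(0, 0)
(10, 0)
(23, 0)
(34, 0)

Answer: (0, 0)
(10, 0)
(23, 0)
(34, 0)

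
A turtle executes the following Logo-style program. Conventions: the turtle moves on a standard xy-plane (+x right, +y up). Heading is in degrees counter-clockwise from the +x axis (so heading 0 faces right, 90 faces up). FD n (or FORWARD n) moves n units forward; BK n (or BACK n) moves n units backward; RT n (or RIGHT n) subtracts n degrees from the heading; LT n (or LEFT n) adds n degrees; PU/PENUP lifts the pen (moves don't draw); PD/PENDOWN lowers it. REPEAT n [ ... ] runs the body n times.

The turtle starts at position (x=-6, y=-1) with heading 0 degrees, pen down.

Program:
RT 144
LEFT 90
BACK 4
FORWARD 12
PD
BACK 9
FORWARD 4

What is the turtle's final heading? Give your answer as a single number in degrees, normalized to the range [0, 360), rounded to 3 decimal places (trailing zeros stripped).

Executing turtle program step by step:
Start: pos=(-6,-1), heading=0, pen down
RT 144: heading 0 -> 216
LT 90: heading 216 -> 306
BK 4: (-6,-1) -> (-8.351,2.236) [heading=306, draw]
FD 12: (-8.351,2.236) -> (-1.298,-7.472) [heading=306, draw]
PD: pen down
BK 9: (-1.298,-7.472) -> (-6.588,-0.191) [heading=306, draw]
FD 4: (-6.588,-0.191) -> (-4.237,-3.427) [heading=306, draw]
Final: pos=(-4.237,-3.427), heading=306, 4 segment(s) drawn

Answer: 306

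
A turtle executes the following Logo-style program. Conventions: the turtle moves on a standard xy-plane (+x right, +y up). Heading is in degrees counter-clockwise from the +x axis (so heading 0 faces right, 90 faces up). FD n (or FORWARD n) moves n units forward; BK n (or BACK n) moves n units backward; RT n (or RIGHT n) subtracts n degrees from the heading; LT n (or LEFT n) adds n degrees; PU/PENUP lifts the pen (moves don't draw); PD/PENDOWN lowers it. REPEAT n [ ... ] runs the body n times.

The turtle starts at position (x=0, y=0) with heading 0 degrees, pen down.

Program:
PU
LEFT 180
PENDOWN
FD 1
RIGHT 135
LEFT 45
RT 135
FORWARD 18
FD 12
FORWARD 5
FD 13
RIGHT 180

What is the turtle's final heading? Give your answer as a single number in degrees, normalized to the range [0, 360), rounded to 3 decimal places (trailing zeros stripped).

Executing turtle program step by step:
Start: pos=(0,0), heading=0, pen down
PU: pen up
LT 180: heading 0 -> 180
PD: pen down
FD 1: (0,0) -> (-1,0) [heading=180, draw]
RT 135: heading 180 -> 45
LT 45: heading 45 -> 90
RT 135: heading 90 -> 315
FD 18: (-1,0) -> (11.728,-12.728) [heading=315, draw]
FD 12: (11.728,-12.728) -> (20.213,-21.213) [heading=315, draw]
FD 5: (20.213,-21.213) -> (23.749,-24.749) [heading=315, draw]
FD 13: (23.749,-24.749) -> (32.941,-33.941) [heading=315, draw]
RT 180: heading 315 -> 135
Final: pos=(32.941,-33.941), heading=135, 5 segment(s) drawn

Answer: 135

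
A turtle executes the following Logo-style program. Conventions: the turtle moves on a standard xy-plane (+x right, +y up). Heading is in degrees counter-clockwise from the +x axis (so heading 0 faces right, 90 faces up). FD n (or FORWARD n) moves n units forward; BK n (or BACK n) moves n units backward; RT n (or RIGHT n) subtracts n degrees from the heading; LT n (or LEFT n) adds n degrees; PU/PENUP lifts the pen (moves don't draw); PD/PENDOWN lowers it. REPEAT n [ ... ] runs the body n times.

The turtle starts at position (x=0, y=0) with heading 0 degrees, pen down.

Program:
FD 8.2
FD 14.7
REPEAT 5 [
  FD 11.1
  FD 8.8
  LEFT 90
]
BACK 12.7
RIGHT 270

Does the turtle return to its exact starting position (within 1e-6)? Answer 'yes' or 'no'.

Executing turtle program step by step:
Start: pos=(0,0), heading=0, pen down
FD 8.2: (0,0) -> (8.2,0) [heading=0, draw]
FD 14.7: (8.2,0) -> (22.9,0) [heading=0, draw]
REPEAT 5 [
  -- iteration 1/5 --
  FD 11.1: (22.9,0) -> (34,0) [heading=0, draw]
  FD 8.8: (34,0) -> (42.8,0) [heading=0, draw]
  LT 90: heading 0 -> 90
  -- iteration 2/5 --
  FD 11.1: (42.8,0) -> (42.8,11.1) [heading=90, draw]
  FD 8.8: (42.8,11.1) -> (42.8,19.9) [heading=90, draw]
  LT 90: heading 90 -> 180
  -- iteration 3/5 --
  FD 11.1: (42.8,19.9) -> (31.7,19.9) [heading=180, draw]
  FD 8.8: (31.7,19.9) -> (22.9,19.9) [heading=180, draw]
  LT 90: heading 180 -> 270
  -- iteration 4/5 --
  FD 11.1: (22.9,19.9) -> (22.9,8.8) [heading=270, draw]
  FD 8.8: (22.9,8.8) -> (22.9,0) [heading=270, draw]
  LT 90: heading 270 -> 0
  -- iteration 5/5 --
  FD 11.1: (22.9,0) -> (34,0) [heading=0, draw]
  FD 8.8: (34,0) -> (42.8,0) [heading=0, draw]
  LT 90: heading 0 -> 90
]
BK 12.7: (42.8,0) -> (42.8,-12.7) [heading=90, draw]
RT 270: heading 90 -> 180
Final: pos=(42.8,-12.7), heading=180, 13 segment(s) drawn

Start position: (0, 0)
Final position: (42.8, -12.7)
Distance = 44.644; >= 1e-6 -> NOT closed

Answer: no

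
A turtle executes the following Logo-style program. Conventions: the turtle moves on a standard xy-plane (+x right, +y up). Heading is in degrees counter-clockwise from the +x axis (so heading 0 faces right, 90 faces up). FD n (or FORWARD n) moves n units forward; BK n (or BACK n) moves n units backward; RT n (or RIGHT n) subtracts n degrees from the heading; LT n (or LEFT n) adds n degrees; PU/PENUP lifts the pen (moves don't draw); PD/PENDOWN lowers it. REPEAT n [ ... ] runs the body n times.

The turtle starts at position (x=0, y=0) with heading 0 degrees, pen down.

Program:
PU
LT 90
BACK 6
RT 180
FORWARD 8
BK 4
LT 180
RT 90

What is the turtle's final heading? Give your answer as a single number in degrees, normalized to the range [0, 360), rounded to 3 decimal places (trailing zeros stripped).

Answer: 0

Derivation:
Executing turtle program step by step:
Start: pos=(0,0), heading=0, pen down
PU: pen up
LT 90: heading 0 -> 90
BK 6: (0,0) -> (0,-6) [heading=90, move]
RT 180: heading 90 -> 270
FD 8: (0,-6) -> (0,-14) [heading=270, move]
BK 4: (0,-14) -> (0,-10) [heading=270, move]
LT 180: heading 270 -> 90
RT 90: heading 90 -> 0
Final: pos=(0,-10), heading=0, 0 segment(s) drawn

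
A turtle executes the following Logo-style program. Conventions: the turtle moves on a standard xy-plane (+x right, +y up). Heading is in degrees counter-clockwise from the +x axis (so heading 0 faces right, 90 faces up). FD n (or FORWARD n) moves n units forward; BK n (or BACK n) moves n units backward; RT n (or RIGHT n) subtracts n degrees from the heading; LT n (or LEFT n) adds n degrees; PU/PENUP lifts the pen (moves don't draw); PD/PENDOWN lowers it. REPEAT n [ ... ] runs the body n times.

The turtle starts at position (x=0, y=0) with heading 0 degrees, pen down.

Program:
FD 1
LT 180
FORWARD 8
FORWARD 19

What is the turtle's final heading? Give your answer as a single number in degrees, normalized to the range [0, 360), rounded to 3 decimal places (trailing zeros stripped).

Executing turtle program step by step:
Start: pos=(0,0), heading=0, pen down
FD 1: (0,0) -> (1,0) [heading=0, draw]
LT 180: heading 0 -> 180
FD 8: (1,0) -> (-7,0) [heading=180, draw]
FD 19: (-7,0) -> (-26,0) [heading=180, draw]
Final: pos=(-26,0), heading=180, 3 segment(s) drawn

Answer: 180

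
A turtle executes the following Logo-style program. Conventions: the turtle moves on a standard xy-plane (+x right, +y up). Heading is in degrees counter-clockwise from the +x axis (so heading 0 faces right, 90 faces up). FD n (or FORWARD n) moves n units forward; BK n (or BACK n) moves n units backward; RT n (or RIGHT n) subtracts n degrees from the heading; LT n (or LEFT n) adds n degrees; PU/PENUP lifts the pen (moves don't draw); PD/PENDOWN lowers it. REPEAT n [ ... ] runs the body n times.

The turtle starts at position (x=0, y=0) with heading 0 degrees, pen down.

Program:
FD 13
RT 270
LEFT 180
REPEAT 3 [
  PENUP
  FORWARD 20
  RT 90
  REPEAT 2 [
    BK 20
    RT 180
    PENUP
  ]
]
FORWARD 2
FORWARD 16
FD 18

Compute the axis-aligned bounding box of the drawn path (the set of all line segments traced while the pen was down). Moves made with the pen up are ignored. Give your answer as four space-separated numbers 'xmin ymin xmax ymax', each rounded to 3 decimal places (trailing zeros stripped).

Answer: 0 0 13 0

Derivation:
Executing turtle program step by step:
Start: pos=(0,0), heading=0, pen down
FD 13: (0,0) -> (13,0) [heading=0, draw]
RT 270: heading 0 -> 90
LT 180: heading 90 -> 270
REPEAT 3 [
  -- iteration 1/3 --
  PU: pen up
  FD 20: (13,0) -> (13,-20) [heading=270, move]
  RT 90: heading 270 -> 180
  REPEAT 2 [
    -- iteration 1/2 --
    BK 20: (13,-20) -> (33,-20) [heading=180, move]
    RT 180: heading 180 -> 0
    PU: pen up
    -- iteration 2/2 --
    BK 20: (33,-20) -> (13,-20) [heading=0, move]
    RT 180: heading 0 -> 180
    PU: pen up
  ]
  -- iteration 2/3 --
  PU: pen up
  FD 20: (13,-20) -> (-7,-20) [heading=180, move]
  RT 90: heading 180 -> 90
  REPEAT 2 [
    -- iteration 1/2 --
    BK 20: (-7,-20) -> (-7,-40) [heading=90, move]
    RT 180: heading 90 -> 270
    PU: pen up
    -- iteration 2/2 --
    BK 20: (-7,-40) -> (-7,-20) [heading=270, move]
    RT 180: heading 270 -> 90
    PU: pen up
  ]
  -- iteration 3/3 --
  PU: pen up
  FD 20: (-7,-20) -> (-7,0) [heading=90, move]
  RT 90: heading 90 -> 0
  REPEAT 2 [
    -- iteration 1/2 --
    BK 20: (-7,0) -> (-27,0) [heading=0, move]
    RT 180: heading 0 -> 180
    PU: pen up
    -- iteration 2/2 --
    BK 20: (-27,0) -> (-7,0) [heading=180, move]
    RT 180: heading 180 -> 0
    PU: pen up
  ]
]
FD 2: (-7,0) -> (-5,0) [heading=0, move]
FD 16: (-5,0) -> (11,0) [heading=0, move]
FD 18: (11,0) -> (29,0) [heading=0, move]
Final: pos=(29,0), heading=0, 1 segment(s) drawn

Segment endpoints: x in {0, 13}, y in {0}
xmin=0, ymin=0, xmax=13, ymax=0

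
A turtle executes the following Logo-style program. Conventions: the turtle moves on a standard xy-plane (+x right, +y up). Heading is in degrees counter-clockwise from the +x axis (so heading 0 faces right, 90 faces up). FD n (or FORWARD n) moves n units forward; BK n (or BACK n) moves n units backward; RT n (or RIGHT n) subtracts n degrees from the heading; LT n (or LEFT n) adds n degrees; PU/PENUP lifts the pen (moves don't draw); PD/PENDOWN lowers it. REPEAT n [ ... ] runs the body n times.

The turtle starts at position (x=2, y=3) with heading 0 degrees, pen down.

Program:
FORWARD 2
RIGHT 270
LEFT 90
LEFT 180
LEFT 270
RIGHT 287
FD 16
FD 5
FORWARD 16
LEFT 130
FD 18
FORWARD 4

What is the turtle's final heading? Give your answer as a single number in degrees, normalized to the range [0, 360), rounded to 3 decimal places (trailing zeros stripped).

Answer: 113

Derivation:
Executing turtle program step by step:
Start: pos=(2,3), heading=0, pen down
FD 2: (2,3) -> (4,3) [heading=0, draw]
RT 270: heading 0 -> 90
LT 90: heading 90 -> 180
LT 180: heading 180 -> 0
LT 270: heading 0 -> 270
RT 287: heading 270 -> 343
FD 16: (4,3) -> (19.301,-1.678) [heading=343, draw]
FD 5: (19.301,-1.678) -> (24.082,-3.14) [heading=343, draw]
FD 16: (24.082,-3.14) -> (39.383,-7.818) [heading=343, draw]
LT 130: heading 343 -> 113
FD 18: (39.383,-7.818) -> (32.35,8.751) [heading=113, draw]
FD 4: (32.35,8.751) -> (30.787,12.433) [heading=113, draw]
Final: pos=(30.787,12.433), heading=113, 6 segment(s) drawn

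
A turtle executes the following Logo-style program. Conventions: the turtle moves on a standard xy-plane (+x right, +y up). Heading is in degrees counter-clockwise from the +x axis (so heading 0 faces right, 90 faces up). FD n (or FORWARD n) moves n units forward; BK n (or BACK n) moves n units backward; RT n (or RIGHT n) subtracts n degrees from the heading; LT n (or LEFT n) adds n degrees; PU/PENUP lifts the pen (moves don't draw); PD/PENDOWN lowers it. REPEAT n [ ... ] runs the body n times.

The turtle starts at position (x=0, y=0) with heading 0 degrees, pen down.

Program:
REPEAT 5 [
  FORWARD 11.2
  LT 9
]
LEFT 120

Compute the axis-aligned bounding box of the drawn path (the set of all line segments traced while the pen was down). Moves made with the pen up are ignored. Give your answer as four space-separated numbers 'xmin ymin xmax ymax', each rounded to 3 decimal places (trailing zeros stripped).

Executing turtle program step by step:
Start: pos=(0,0), heading=0, pen down
REPEAT 5 [
  -- iteration 1/5 --
  FD 11.2: (0,0) -> (11.2,0) [heading=0, draw]
  LT 9: heading 0 -> 9
  -- iteration 2/5 --
  FD 11.2: (11.2,0) -> (22.262,1.752) [heading=9, draw]
  LT 9: heading 9 -> 18
  -- iteration 3/5 --
  FD 11.2: (22.262,1.752) -> (32.914,5.213) [heading=18, draw]
  LT 9: heading 18 -> 27
  -- iteration 4/5 --
  FD 11.2: (32.914,5.213) -> (42.893,10.298) [heading=27, draw]
  LT 9: heading 27 -> 36
  -- iteration 5/5 --
  FD 11.2: (42.893,10.298) -> (51.954,16.881) [heading=36, draw]
  LT 9: heading 36 -> 45
]
LT 120: heading 45 -> 165
Final: pos=(51.954,16.881), heading=165, 5 segment(s) drawn

Segment endpoints: x in {0, 11.2, 22.262, 32.914, 42.893, 51.954}, y in {0, 1.752, 5.213, 10.298, 16.881}
xmin=0, ymin=0, xmax=51.954, ymax=16.881

Answer: 0 0 51.954 16.881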